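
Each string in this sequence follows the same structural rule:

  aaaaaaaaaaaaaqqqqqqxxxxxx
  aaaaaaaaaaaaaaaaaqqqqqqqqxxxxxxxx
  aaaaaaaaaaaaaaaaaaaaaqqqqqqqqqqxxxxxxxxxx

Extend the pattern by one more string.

Each string has the form a^{4n+1} q^{2n} x^{2n}, where the shown terms are n = 3, 4, 5.
For the next term, n = 6, so the run lengths are 25, 12, 12.

aaaaaaaaaaaaaaaaaaaaaaaaaqqqqqqqqqqqqxxxxxxxxxxxx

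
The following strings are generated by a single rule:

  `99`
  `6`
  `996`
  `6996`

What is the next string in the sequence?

Each term (from the third on) is the two preceding terms concatenated in order: term 3 = 99·6 = 996.
Continuing: 996 · 6996 gives term 5.

9966996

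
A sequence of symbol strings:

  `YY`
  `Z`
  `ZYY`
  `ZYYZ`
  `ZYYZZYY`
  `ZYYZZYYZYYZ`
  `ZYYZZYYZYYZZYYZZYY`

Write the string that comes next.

ZYYZZYYZYYZZYYZZYYZYYZZYYZYYZ

Each term (from the third on) is the previous term followed by the one before it: term 3 = Z·YY = ZYY.
So term 8 is ZYYZZYYZYYZZYYZZYY·ZYYZZYYZYYZ.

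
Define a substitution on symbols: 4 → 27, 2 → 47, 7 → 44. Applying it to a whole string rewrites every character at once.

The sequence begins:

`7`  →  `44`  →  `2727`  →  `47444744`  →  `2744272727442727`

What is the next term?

47442727474447444744272747444744

Replace each of the 16 characters of 2744272727442727 in place — 47 44 27 27 47 44 47 44 47 44 27 27 47 44 47 44 — and concatenate.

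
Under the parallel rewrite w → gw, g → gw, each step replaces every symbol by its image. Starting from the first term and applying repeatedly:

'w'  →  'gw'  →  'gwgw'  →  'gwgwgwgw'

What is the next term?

Apply φ to gwgwgwgw symbol by symbol: g→gw, w→gw, g→gw, w→gw, g→gw, w→gw, g→gw, w→gw; joined: gw gw gw gw gw gw gw gw.

gwgwgwgwgwgwgwgw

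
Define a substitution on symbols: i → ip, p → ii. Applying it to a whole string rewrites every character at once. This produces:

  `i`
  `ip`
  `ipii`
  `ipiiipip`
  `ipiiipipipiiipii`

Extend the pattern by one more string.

ipiiipipipiiipiiipiiipipipiiipip

φ(ipiiipipipiiipii) expands symbol-by-symbol to ip ii ip ip ip ii ip ii ip ii ip ip ip ii ip ip; joining the 16 pieces gives the next term.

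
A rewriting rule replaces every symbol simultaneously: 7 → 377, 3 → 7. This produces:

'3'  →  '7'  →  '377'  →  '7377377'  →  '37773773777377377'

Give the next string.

73773773777377377737737737773773777377377

Replace each of the 17 characters of 37773773777377377 in place — 7 377 377 377 7 377 377 7 377 377 377 7 377 377 7 377 377 — and concatenate.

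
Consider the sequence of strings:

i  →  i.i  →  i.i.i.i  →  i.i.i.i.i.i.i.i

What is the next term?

i.i.i.i.i.i.i.i.i.i.i.i.i.i.i.i

Each string is two copies of the previous one joined by '.'.
One more doubling of i.i.i.i.i.i.i.i gives the answer.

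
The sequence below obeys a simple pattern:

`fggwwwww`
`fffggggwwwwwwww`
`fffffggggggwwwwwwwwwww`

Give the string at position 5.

Reading off run lengths: f runs 1, 3, 5; g runs 2, 4, 6; w runs 5, 8, 11 — each is linear in n (n = 1, 2, …).
At n = 5 the blocks have lengths 9, 10, 17.

fffffffffggggggggggwwwwwwwwwwwwwwwww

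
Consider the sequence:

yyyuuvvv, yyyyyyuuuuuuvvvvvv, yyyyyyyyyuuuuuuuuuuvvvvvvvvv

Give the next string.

Each string has the form y^{3n} u^{4n-2} v^{3n} (n = 1, 2, …).
For the next term, n = 4, so the run lengths are 12, 14, 12.

yyyyyyyyyyyyuuuuuuuuuuuuuuvvvvvvvvvvvv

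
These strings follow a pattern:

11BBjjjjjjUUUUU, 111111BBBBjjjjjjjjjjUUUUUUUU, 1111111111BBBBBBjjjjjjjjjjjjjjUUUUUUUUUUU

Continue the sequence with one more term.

The n-th term is 4n-2 1's then 2n B's then 4n+2 j's then 3n+2 U's (n = 1, 2, …).
Setting n = 4 gives 14, 8, 18, 14 characters in each block.

11111111111111BBBBBBBBjjjjjjjjjjjjjjjjjjUUUUUUUUUUUUUU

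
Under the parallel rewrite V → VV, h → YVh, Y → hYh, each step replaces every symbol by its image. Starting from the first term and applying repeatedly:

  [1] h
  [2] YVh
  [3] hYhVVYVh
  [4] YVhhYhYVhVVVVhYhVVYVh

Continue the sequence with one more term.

Rewriting the 21 symbols of YVhhYhYVhVVVVhYhVVYVh one by one yields hYh VV YVh YVh hYh YVh hYh VV YVh VV VV VV VV YVh hYh YVh VV VV hYh VV YVh; concatenated:

hYhVVYVhYVhhYhYVhhYhVVYVhVVVVVVVVYVhhYhYVhVVVVhYhVVYVh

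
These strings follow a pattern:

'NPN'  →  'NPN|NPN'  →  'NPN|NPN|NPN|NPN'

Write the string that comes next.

NPN|NPN|NPN|NPN|NPN|NPN|NPN|NPN

Every step duplicates the string with '|' between the halves.
One more doubling of NPN|NPN|NPN|NPN gives the answer.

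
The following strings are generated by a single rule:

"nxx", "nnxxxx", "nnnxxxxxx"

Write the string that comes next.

Each string has the form n^{n} x^{2n} (n = 1, 2, …).
At n = 4 the blocks have lengths 4, 8.

nnnnxxxxxxxx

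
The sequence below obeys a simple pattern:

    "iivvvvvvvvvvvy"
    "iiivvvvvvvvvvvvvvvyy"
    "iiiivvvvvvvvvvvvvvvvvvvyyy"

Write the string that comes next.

Each string has the form i^{n} v^{4n+3} y^{n-1}, where the shown terms are n = 2, 3, 4.
For the next term, n = 5, so the run lengths are 5, 23, 4.

iiiiivvvvvvvvvvvvvvvvvvvvvvvyyyy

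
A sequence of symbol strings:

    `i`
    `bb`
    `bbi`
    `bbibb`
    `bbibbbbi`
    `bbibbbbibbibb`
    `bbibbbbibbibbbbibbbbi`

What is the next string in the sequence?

bbibbbbibbibbbbibbbbibbibbbbibbibb

From term 3 onward, concatenate the last term with the second-to-last: bb·i = bbi, bbi·bb = bbibb, …
The next term joins bbibbbbibbibbbbibbbbi and bbibbbbibbibb.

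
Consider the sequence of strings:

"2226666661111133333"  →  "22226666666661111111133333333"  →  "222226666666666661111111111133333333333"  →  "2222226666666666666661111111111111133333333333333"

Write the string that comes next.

Reading off run lengths: 2 runs 3, 4, 5, 6; 6 runs 6, 9, 12, 15; 1 runs 5, 8, 11, 14; 3 runs 5, 8, 11, 14 — each is linear in n (n = 1, 2, …).
At n = 5 the blocks have lengths 7, 18, 17, 17.

22222226666666666666666661111111111111111133333333333333333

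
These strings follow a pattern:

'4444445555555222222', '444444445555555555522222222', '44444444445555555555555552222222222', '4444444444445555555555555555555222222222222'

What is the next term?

Reading off run lengths: 4 runs 6, 8, 10, 12; 5 runs 7, 11, 15, 19; 2 runs 6, 8, 10, 12 — each is linear in n, where the shown terms are n = 2, 3, 4, 5.
For the next term, n = 6, so the run lengths are 14, 23, 14.

444444444444445555555555555555555555522222222222222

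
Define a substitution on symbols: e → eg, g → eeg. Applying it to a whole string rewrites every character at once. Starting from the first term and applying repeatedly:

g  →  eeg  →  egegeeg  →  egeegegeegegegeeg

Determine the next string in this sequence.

egeegegegeegegeegegegeegegeegegeegegegeeg

Applying the rule to each of the 17 symbols of egeegegeegegegeeg gives the pieces eg eeg eg eg eeg eg eeg eg eg eeg eg eeg eg eeg eg eg eeg, which concatenate to the answer.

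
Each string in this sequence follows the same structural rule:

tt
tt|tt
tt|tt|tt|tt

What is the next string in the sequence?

Every step duplicates the string with '|' between the halves.
One more doubling of tt|tt|tt|tt gives the answer.

tt|tt|tt|tt|tt|tt|tt|tt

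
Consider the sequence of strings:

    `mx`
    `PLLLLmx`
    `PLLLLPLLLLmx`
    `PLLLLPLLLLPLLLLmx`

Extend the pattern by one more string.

The strings grow by a fixed prefix PLLLL each time.
Applying this once more to PLLLLPLLLLPLLLLmx:

PLLLLPLLLLPLLLLPLLLLmx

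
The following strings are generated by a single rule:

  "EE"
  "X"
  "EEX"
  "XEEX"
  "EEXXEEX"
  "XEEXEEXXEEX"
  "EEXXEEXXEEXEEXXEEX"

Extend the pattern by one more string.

XEEXEEXXEEXEEXXEEXXEEXEEXXEEX

Each term (from the third on) is the two preceding terms concatenated in order: term 3 = EE·X = EEX.
The next term joins XEEXEEXXEEX and EEXXEEXXEEXEEXXEEX.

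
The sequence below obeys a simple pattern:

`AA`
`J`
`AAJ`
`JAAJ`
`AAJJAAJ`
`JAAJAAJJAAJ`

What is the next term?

Each term (from the third on) is the two preceding terms concatenated in order: term 3 = AA·J = AAJ.
Continuing: AAJJAAJ · JAAJAAJJAAJ gives term 7.

AAJJAAJJAAJAAJJAAJ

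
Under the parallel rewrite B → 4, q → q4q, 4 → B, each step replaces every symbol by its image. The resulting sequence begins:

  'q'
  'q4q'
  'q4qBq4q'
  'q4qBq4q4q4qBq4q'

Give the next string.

Rewriting the 15 symbols of q4qBq4q4q4qBq4q one by one yields q4q B q4q 4 q4q B q4q B q4q B q4q 4 q4q B q4q; concatenated:

q4qBq4q4q4qBq4qBq4qBq4q4q4qBq4q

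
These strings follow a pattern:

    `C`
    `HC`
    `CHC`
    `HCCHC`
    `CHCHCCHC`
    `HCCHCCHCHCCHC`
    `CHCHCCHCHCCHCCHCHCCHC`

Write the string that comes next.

This is a Fibonacci-style word recurrence s(k) = s(k−2)·s(k−1): e.g. C·HC = CHC.
The next term joins HCCHCCHCHCCHC and CHCHCCHCHCCHCCHCHCCHC.

HCCHCCHCHCCHCCHCHCCHCHCCHCCHCHCCHC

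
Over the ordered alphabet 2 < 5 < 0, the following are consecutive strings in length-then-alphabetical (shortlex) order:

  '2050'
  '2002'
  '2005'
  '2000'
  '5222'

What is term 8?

Continuing the enumeration 3 steps past 5222: 5222 → 5225 → 5220 → (answer).

5252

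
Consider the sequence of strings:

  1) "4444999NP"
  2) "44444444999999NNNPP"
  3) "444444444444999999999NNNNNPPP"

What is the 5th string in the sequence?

44444444444444444444999999999999999NNNNNNNNNPPPPP

Reading off run lengths: 4 runs 4, 8, 12; 9 runs 3, 6, 9; N runs 1, 3, 5; P runs 1, 2, 3 — each is linear in n (n = 1, 2, …).
Setting n = 5 gives 20, 15, 9, 5 characters in each block.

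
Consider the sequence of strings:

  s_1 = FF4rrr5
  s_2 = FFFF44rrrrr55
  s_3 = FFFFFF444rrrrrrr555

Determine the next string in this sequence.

FFFFFFFF4444rrrrrrrrr5555

Each string has the form F^{2n} 4^{n} r^{2n+1} 5^{n} (n = 1, 2, …).
At n = 4 the blocks have lengths 8, 4, 9, 4.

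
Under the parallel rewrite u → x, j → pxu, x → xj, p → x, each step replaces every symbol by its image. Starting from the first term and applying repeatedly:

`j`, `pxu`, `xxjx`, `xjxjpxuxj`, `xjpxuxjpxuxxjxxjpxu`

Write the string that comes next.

Applying the rule to each of the 19 symbols of xjpxuxjpxuxxjxxjpxu gives the pieces xj pxu x xj x xj pxu x xj x xj xj pxu xj xj pxu x xj x, which concatenate to the answer.

xjpxuxxjxxjpxuxxjxxjxjpxuxjxjpxuxxjx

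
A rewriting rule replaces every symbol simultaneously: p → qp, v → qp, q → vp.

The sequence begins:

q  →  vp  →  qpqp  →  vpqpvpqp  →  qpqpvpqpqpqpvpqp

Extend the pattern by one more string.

vpqpvpqpqpqpvpqpvpqpvpqpqpqpvpqp

Applying the rule to each of the 16 symbols of qpqpvpqpqpqpvpqp gives the pieces vp qp vp qp qp qp vp qp vp qp vp qp qp qp vp qp, which concatenate to the answer.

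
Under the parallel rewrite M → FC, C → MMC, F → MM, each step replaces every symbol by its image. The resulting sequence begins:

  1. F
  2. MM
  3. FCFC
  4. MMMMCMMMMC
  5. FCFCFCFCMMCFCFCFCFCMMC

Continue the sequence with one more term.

φ(FCFCFCFCMMCFCFCFCFCMMC) expands symbol-by-symbol to MM MMC MM MMC MM MMC MM MMC FC FC MMC MM MMC MM MMC MM MMC MM MMC FC FC MMC; joining the 22 pieces gives the next term.

MMMMCMMMMCMMMMCMMMMCFCFCMMCMMMMCMMMMCMMMMCMMMMCFCFCMMC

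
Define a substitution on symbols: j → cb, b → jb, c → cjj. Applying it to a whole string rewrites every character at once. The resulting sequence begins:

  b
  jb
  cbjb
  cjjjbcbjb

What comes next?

Rewriting each symbol of cjjjbcbjb: c→cjj, j→cb, j→cb, j→cb, b→jb, c→cjj, b→jb, j→cb, b→jb, which concatenates to cjj cb cb cb jb cjj jb cb jb.

cjjcbcbcbjbcjjjbcbjb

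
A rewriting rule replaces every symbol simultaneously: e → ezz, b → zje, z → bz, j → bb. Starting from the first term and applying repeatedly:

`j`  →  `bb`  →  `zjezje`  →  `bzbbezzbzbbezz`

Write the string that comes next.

φ(bzbbezzbzbbezz) expands symbol-by-symbol to zje bz zje zje ezz bz bz zje bz zje zje ezz bz bz; joining the 14 pieces gives the next term.

zjebzzjezjeezzbzbzzjebzzjezjeezzbzbz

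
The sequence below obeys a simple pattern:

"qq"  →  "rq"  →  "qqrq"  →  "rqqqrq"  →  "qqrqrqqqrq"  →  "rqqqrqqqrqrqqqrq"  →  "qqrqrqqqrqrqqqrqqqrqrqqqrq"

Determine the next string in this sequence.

From term 3 onward, concatenate the second-to-last term with the last: qq·rq = qqrq, rq·qqrq = rqqqrq, …
So term 8 is rqqqrqqqrqrqqqrq·qqrqrqqqrqrqqqrqqqrqrqqqrq.

rqqqrqqqrqrqqqrqqqrqrqqqrqrqqqrqqqrqrqqqrq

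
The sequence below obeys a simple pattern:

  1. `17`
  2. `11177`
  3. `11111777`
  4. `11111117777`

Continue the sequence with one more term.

Reading off run lengths: 1 runs 1, 3, 5, 7; 7 runs 1, 2, 3, 4 — each is linear in n (n = 1, 2, …).
For the next term, n = 5, so the run lengths are 9, 5.

11111111177777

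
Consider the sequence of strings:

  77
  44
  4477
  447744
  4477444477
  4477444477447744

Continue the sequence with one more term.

44774444774477444477444477

Each term (from the third on) is the previous term followed by the one before it: term 3 = 44·77 = 4477.
So term 7 is 4477444477447744·4477444477.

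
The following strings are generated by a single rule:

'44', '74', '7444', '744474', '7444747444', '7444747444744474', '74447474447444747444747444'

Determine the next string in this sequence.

This is a Fibonacci-style word recurrence s(k) = s(k−1)·s(k−2): e.g. 74·44 = 7444.
So term 8 is 74447474447444747444747444·7444747444744474.

744474744474447474447474447444747444744474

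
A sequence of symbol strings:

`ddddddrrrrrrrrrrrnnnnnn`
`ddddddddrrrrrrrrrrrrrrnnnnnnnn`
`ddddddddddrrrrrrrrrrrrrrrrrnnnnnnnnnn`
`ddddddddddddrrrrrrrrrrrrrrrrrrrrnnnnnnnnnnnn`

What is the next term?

ddddddddddddddrrrrrrrrrrrrrrrrrrrrrrrnnnnnnnnnnnnnn

Term n consists of 2n d's, followed by 3n+2 r's, followed by 2n n's, where the shown terms are n = 3, 4, 5, 6.
Setting n = 7 gives 14, 23, 14 characters in each block.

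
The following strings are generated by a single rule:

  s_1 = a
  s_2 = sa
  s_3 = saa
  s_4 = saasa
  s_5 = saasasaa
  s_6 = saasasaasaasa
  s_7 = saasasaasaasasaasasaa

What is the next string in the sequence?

saasasaasaasasaasasaasaasasaasaasa

This is a Fibonacci-style word recurrence s(k) = s(k−1)·s(k−2): e.g. sa·a = saa.
The next term joins saasasaasaasasaasasaa and saasasaasaasa.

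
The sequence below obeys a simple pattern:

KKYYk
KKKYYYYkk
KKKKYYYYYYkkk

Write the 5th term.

KKKKKKYYYYYYYYYYkkkkk

Reading off run lengths: K runs 2, 3, 4; Y runs 2, 4, 6; k runs 1, 2, 3 — each is linear in n (n = 1, 2, …).
At n = 5 the blocks have lengths 6, 10, 5.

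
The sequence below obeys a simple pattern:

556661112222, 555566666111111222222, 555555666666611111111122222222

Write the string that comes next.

555555556666666661111111111112222222222

The n-th term is 2n 5's then 2n+1 6's then 3n 1's then 2n+2 2's (n = 1, 2, …).
At n = 4 the blocks have lengths 8, 9, 12, 10.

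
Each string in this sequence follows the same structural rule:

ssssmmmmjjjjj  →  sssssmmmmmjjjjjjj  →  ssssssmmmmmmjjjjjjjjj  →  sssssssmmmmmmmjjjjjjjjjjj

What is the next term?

ssssssssmmmmmmmmjjjjjjjjjjjjj

Reading off run lengths: s runs 4, 5, 6, 7; m runs 4, 5, 6, 7; j runs 5, 7, 9, 11 — each is linear in n, where the shown terms are n = 3, 4, 5, 6.
At n = 7 the blocks have lengths 8, 8, 13.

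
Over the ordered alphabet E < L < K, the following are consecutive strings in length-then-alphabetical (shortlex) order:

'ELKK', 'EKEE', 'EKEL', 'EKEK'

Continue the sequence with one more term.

Treat EKEK as a base-3 numeral over the given alphabet and add one, carrying through any trailing K's.

EKLE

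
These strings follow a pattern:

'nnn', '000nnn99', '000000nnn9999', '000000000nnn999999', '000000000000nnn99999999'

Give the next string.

Each term wraps the previous one in 000 on the left and 99 on the right.
One more step from 000000000000nnn99999999 gives the answer.

000000000000000nnn9999999999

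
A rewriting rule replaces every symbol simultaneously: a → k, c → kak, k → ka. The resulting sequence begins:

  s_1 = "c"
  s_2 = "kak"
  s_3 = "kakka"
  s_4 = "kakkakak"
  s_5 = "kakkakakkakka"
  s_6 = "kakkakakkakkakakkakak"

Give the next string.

Applying the rule to each of the 21 symbols of kakkakakkakkakakkakak gives the pieces ka k ka ka k ka k ka ka k ka ka k ka k ka ka k ka k ka, which concatenate to the answer.

kakkakakkakkakakkakakkakkakakkakka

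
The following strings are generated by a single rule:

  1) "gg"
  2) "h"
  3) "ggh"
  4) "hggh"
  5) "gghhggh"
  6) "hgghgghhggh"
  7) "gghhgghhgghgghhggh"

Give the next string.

From term 3 onward, concatenate the second-to-last term with the last: gg·h = ggh, h·ggh = hggh, …
So term 8 is hgghgghhggh·gghhgghhgghgghhggh.

hgghgghhgghgghhgghhgghgghhggh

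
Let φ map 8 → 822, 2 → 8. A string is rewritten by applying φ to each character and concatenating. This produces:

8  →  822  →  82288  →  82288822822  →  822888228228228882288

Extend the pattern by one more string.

8228882282282288822888228882282282288822822

φ(822888228228228882288) expands symbol-by-symbol to 822 8 8 822 822 822 8 8 822 8 8 822 8 8 822 822 822 8 8 822 822; joining the 21 pieces gives the next term.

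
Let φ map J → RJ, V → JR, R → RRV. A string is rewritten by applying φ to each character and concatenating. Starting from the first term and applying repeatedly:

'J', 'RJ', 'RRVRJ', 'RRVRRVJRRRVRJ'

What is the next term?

Replace each of the 13 characters of RRVRRVJRRRVRJ in place — RRV RRV JR RRV RRV JR RJ RRV RRV RRV JR RRV RJ — and concatenate.

RRVRRVJRRRVRRVJRRJRRVRRVRRVJRRRVRJ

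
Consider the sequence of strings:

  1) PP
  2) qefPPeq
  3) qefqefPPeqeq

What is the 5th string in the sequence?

Every step adds qef to the front and eq to the end of the previous string.
From qefqefPPeqeq, 2 further steps: qefqefPPeqeq → qefqefqefPPeqeqeq → (answer).

qefqefqefqefPPeqeqeqeq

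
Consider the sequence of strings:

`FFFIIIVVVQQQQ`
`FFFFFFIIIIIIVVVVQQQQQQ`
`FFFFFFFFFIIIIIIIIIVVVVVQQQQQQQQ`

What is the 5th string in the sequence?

Each string has the form F^{3n} I^{3n} V^{n+2} Q^{2n+2} (n = 1, 2, …).
For term 5, n = 5, so the run lengths are 15, 15, 7, 12.

FFFFFFFFFFFFFFFIIIIIIIIIIIIIIIVVVVVVVQQQQQQQQQQQQ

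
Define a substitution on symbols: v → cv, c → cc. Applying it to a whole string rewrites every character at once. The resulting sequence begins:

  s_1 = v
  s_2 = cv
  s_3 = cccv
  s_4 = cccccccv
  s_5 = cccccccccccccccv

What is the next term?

Rewriting the 16 symbols of cccccccccccccccv one by one yields cc cc cc cc cc cc cc cc cc cc cc cc cc cc cc cv; concatenated:

cccccccccccccccccccccccccccccccv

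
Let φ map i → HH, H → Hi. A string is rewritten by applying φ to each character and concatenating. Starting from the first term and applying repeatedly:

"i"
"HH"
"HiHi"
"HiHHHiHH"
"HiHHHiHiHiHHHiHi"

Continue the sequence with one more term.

Applying the rule to each of the 16 symbols of HiHHHiHiHiHHHiHi gives the pieces Hi HH Hi Hi Hi HH Hi HH Hi HH Hi Hi Hi HH Hi HH, which concatenate to the answer.

HiHHHiHiHiHHHiHHHiHHHiHiHiHHHiHH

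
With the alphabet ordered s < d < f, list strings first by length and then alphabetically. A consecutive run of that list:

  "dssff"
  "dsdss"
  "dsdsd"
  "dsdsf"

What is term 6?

dsddd

Stepping forward 2 times from dsdsf: dsdsf → dsdds, then the target.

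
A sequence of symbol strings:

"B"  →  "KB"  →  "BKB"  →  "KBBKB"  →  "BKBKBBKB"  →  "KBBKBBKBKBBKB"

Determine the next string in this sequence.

This is a Fibonacci-style word recurrence s(k) = s(k−2)·s(k−1): e.g. B·KB = BKB.
Continuing: BKBKBBKB · KBBKBBKBKBBKB gives term 7.

BKBKBBKBKBBKBBKBKBBKB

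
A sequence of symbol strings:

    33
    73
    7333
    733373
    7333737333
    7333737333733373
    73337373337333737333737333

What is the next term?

733373733373337373337373337333737333733373

Each term (from the third on) is the previous term followed by the one before it: term 3 = 73·33 = 7333.
The next term joins 73337373337333737333737333 and 7333737333733373.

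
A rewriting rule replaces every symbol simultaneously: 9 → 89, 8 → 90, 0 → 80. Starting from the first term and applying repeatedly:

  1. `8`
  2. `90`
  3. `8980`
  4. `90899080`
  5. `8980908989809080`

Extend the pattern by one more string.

Applying the rule to each of the 16 symbols of 8980908989809080 gives the pieces 90 89 90 80 89 80 90 89 90 89 90 80 89 80 90 80, which concatenate to the answer.

90899080898090899089908089809080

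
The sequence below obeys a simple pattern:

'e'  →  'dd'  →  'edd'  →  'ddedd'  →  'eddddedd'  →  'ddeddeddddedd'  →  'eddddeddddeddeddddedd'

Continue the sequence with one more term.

ddeddeddddeddeddddeddddeddeddddedd

From term 3 onward, concatenate the second-to-last term with the last: e·dd = edd, dd·edd = ddedd, …
The next term joins ddeddeddddedd and eddddeddddeddeddddedd.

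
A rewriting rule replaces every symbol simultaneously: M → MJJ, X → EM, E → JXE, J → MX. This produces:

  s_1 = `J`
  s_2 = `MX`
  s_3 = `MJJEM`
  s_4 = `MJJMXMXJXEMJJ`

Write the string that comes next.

MJJMXMXMJJEMMJJEMMXEMJXEMJJMXMX

Replace each of the 13 characters of MJJMXMXJXEMJJ in place — MJJ MX MX MJJ EM MJJ EM MX EM JXE MJJ MX MX — and concatenate.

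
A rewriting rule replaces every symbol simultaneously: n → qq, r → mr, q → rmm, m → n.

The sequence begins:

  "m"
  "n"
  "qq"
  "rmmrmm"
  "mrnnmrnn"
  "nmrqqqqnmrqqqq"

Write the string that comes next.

qqnmrrmmrmmrmmrmmqqnmrrmmrmmrmmrmm

φ(nmrqqqqnmrqqqq) expands symbol-by-symbol to qq n mr rmm rmm rmm rmm qq n mr rmm rmm rmm rmm; joining the 14 pieces gives the next term.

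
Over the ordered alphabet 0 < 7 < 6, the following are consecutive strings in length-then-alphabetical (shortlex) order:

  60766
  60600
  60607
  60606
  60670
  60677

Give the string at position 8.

60660

Advancing 2 positions from 60677 through 60677 → 60676 reaches term 8.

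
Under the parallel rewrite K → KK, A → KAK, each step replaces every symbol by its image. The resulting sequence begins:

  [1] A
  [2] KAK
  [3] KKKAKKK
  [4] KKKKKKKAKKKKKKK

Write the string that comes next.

Rewriting the 15 symbols of KKKKKKKAKKKKKKK one by one yields KK KK KK KK KK KK KK KAK KK KK KK KK KK KK KK; concatenated:

KKKKKKKKKKKKKKKAKKKKKKKKKKKKKKK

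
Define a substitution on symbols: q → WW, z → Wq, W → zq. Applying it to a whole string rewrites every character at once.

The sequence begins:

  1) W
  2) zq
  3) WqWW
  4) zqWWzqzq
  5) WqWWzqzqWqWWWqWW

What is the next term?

zqWWzqzqWqWWWqWWzqWWzqzqzqWWzqzq

Applying the rule to each of the 16 symbols of WqWWzqzqWqWWWqWW gives the pieces zq WW zq zq Wq WW Wq WW zq WW zq zq zq WW zq zq, which concatenate to the answer.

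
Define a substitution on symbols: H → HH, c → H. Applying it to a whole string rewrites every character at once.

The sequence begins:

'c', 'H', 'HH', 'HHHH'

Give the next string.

Rewriting each symbol of HHHH: H→HH, H→HH, H→HH, H→HH, which concatenates to HH HH HH HH.

HHHHHHHH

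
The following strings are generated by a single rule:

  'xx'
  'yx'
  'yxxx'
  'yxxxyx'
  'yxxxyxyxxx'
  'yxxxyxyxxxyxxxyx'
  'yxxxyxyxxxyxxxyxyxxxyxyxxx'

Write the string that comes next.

yxxxyxyxxxyxxxyxyxxxyxyxxxyxxxyxyxxxyxxxyx

From term 3 onward, concatenate the last term with the second-to-last: yx·xx = yxxx, yxxx·yx = yxxxyx, …
The next term joins yxxxyxyxxxyxxxyxyxxxyxyxxx and yxxxyxyxxxyxxxyx.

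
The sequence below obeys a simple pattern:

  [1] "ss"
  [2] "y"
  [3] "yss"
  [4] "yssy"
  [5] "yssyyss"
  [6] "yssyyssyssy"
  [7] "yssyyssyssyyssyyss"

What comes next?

From term 3 onward, concatenate the last term with the second-to-last: y·ss = yss, yss·y = yssy, …
The next term joins yssyyssyssyyssyyss and yssyyssyssy.

yssyyssyssyyssyyssyssyyssyssy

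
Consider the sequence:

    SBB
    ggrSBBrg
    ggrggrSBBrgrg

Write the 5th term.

ggrggrggrggrSBBrgrgrgrg

s(k+1) = ggr·s(k)·rg, so each term gains ggr as a prefix and rg as a suffix.
From ggrggrSBBrgrg, 2 further steps: ggrggrSBBrgrg → ggrggrggrSBBrgrgrg → (answer).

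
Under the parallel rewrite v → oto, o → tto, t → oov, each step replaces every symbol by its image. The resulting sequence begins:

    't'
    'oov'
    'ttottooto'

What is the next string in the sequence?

oovoovttooovoovttottooovtto

Rewriting each symbol of ttottooto: t→oov, t→oov, o→tto, t→oov, t→oov, o→tto, o→tto, t→oov, o→tto, which concatenates to oov oov tto oov oov tto tto oov tto.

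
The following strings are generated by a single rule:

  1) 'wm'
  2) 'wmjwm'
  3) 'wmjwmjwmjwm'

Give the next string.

Every step duplicates the string with 'j' between the halves.
One more doubling of wmjwmjwmjwm gives the answer.

wmjwmjwmjwmjwmjwmjwmjwm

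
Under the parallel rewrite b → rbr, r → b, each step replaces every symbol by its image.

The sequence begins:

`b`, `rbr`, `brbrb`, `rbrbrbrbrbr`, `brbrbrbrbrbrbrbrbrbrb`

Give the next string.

φ(brbrbrbrbrbrbrbrbrbrb) expands symbol-by-symbol to rbr b rbr b rbr b rbr b rbr b rbr b rbr b rbr b rbr b rbr b rbr; joining the 21 pieces gives the next term.

rbrbrbrbrbrbrbrbrbrbrbrbrbrbrbrbrbrbrbrbrbr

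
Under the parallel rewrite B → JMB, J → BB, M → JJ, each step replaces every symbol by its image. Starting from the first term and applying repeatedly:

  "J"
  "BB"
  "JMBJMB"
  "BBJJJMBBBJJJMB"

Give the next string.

Applying the rule to each of the 14 symbols of BBJJJMBBBJJJMB gives the pieces JMB JMB BB BB BB JJ JMB JMB JMB BB BB BB JJ JMB, which concatenate to the answer.

JMBJMBBBBBBBJJJMBJMBJMBBBBBBBJJJMB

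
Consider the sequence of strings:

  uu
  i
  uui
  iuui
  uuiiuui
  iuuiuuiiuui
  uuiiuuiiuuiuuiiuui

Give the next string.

Each term (from the third on) is the two preceding terms concatenated in order: term 3 = uu·i = uui.
The next term joins iuuiuuiiuui and uuiiuuiiuuiuuiiuui.

iuuiuuiiuuiuuiiuuiiuuiuuiiuui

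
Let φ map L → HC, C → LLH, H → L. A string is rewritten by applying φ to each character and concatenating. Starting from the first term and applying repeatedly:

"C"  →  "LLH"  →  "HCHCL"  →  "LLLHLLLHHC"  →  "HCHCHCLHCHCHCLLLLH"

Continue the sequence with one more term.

φ(HCHCHCLHCHCHCLLLLH) expands symbol-by-symbol to L LLH L LLH L LLH HC L LLH L LLH L LLH HC HC HC HC L; joining the 18 pieces gives the next term.

LLLHLLLHLLLHHCLLLHLLLHLLLHHCHCHCHCL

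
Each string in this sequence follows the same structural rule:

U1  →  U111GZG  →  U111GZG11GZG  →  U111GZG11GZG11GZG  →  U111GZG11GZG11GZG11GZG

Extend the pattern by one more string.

Every step adds 11GZG to the end: s(k+1) = s(k)·11GZG.
Applying this once more to U111GZG11GZG11GZG11GZG:

U111GZG11GZG11GZG11GZG11GZG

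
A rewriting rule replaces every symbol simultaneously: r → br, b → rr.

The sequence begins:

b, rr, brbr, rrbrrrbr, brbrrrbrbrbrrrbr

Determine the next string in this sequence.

rrbrrrbrbrbrrrbrrrbrrrbrbrbrrrbr

Replace each of the 16 characters of brbrrrbrbrbrrrbr in place — rr br rr br br br rr br rr br rr br br br rr br — and concatenate.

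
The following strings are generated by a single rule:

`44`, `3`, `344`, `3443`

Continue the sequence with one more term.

Each term (from the third on) is the previous term followed by the one before it: term 3 = 3·44 = 344.
The next term joins 3443 and 344.

3443344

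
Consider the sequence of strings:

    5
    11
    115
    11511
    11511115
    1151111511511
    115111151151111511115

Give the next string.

Each term (from the third on) is the previous term followed by the one before it: term 3 = 11·5 = 115.
The next term joins 115111151151111511115 and 1151111511511.

1151111511511115111151151111511511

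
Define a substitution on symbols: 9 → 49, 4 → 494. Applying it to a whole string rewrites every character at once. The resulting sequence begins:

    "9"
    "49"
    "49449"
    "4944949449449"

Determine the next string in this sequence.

4944949449449494494944944949449449

Replace each of the 13 characters of 4944949449449 in place — 494 49 494 494 49 494 49 494 494 49 494 494 49 — and concatenate.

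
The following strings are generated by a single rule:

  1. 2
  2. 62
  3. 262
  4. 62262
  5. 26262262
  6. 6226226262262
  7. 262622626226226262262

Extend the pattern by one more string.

6226226262262262622626226226262262

This is a Fibonacci-style word recurrence s(k) = s(k−2)·s(k−1): e.g. 2·62 = 262.
Continuing: 6226226262262 · 262622626226226262262 gives term 8.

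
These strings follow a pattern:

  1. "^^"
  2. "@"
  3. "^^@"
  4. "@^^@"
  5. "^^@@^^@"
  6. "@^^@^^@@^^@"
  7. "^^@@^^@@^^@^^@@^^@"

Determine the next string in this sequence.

@^^@^^@@^^@^^@@^^@@^^@^^@@^^@

This is a Fibonacci-style word recurrence s(k) = s(k−2)·s(k−1): e.g. ^^·@ = ^^@.
Continuing: @^^@^^@@^^@ · ^^@@^^@@^^@^^@@^^@ gives term 8.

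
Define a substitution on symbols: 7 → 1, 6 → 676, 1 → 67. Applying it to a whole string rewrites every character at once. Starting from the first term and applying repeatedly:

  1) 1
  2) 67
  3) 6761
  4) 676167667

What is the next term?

67616766767616766761

Expanding 676167667: 6→676, 7→1, 6→676, 1→67, 6→676, 7→1, 6→676, 6→676, 7→1. Concatenated: 676 1 676 67 676 1 676 676 1.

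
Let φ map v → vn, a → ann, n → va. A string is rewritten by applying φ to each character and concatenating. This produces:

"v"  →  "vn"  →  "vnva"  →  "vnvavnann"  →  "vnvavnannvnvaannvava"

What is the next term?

vnvavnannvnvaannvavavnvavnannannvavavnannvnann

φ(vnvavnannvnvaannvava) expands symbol-by-symbol to vn va vn ann vn va ann va va vn va vn ann ann va va vn ann vn ann; joining the 20 pieces gives the next term.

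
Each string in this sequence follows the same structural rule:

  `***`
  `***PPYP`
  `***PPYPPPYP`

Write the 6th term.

The strings grow by a fixed suffix PPYP each time.
From ***PPYPPPYP, 3 further steps: ***PPYPPPYP → ***PPYPPPYPPPYP → ***PPYPPPYPPPYPPPYP → (answer).

***PPYPPPYPPPYPPPYPPPYP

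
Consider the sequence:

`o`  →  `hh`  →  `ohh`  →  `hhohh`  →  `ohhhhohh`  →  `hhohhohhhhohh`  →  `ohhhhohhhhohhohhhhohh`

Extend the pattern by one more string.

hhohhohhhhohhohhhhohhhhohhohhhhohh

This is a Fibonacci-style word recurrence s(k) = s(k−2)·s(k−1): e.g. o·hh = ohh.
Continuing: hhohhohhhhohh · ohhhhohhhhohhohhhhohh gives term 8.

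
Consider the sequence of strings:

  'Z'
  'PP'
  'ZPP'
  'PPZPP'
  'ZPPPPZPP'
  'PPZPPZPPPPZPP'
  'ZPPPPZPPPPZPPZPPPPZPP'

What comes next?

Each term (from the third on) is the two preceding terms concatenated in order: term 3 = Z·PP = ZPP.
The next term joins PPZPPZPPPPZPP and ZPPPPZPPPPZPPZPPPPZPP.

PPZPPZPPPPZPPZPPPPZPPPPZPPZPPPPZPP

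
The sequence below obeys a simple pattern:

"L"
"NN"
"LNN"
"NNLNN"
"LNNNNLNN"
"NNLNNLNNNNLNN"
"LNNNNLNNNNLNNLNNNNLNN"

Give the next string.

Each term (from the third on) is the two preceding terms concatenated in order: term 3 = L·NN = LNN.
The next term joins NNLNNLNNNNLNN and LNNNNLNNNNLNNLNNNNLNN.

NNLNNLNNNNLNNLNNNNLNNNNLNNLNNNNLNN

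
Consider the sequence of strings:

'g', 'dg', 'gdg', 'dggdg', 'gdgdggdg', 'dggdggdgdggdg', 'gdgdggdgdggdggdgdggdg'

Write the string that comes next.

dggdggdgdggdggdgdggdgdggdggdgdggdg

Each term (from the third on) is the two preceding terms concatenated in order: term 3 = g·dg = gdg.
Continuing: dggdggdgdggdg · gdgdggdgdggdggdgdggdg gives term 8.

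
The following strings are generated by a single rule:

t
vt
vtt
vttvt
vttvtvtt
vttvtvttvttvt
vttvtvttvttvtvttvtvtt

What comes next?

This is a Fibonacci-style word recurrence s(k) = s(k−1)·s(k−2): e.g. vt·t = vtt.
Continuing: vttvtvttvttvtvttvtvtt · vttvtvttvttvt gives term 8.

vttvtvttvttvtvttvtvttvttvtvttvttvt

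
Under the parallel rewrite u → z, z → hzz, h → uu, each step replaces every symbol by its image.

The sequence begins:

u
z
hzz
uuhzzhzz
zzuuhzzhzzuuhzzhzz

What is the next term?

φ(zzuuhzzhzzuuhzzhzz) expands symbol-by-symbol to hzz hzz z z uu hzz hzz uu hzz hzz z z uu hzz hzz uu hzz hzz; joining the 18 pieces gives the next term.

hzzhzzzzuuhzzhzzuuhzzhzzzzuuhzzhzzuuhzzhzz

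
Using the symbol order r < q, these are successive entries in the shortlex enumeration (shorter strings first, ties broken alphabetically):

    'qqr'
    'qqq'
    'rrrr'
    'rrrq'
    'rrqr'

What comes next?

Find the rightmost character of rrqr below q, bump it to the next letter, and reset everything to its right to r.

rrqq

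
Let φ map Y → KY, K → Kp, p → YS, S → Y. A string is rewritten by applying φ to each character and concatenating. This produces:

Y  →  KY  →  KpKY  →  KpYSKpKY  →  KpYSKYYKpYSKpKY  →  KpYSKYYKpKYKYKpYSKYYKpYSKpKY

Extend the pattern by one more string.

Rewriting the 28 symbols of KpYSKYYKpKYKYKpYSKYYKpYSKpKY one by one yields Kp YS KY Y Kp KY KY Kp YS Kp KY Kp KY Kp YS KY Y Kp KY KY Kp YS KY Y Kp YS Kp KY; concatenated:

KpYSKYYKpKYKYKpYSKpKYKpKYKpYSKYYKpKYKYKpYSKYYKpYSKpKY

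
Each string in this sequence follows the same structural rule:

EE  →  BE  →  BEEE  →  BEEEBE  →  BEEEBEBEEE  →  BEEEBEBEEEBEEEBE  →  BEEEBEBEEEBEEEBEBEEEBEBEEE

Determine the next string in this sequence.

BEEEBEBEEEBEEEBEBEEEBEBEEEBEEEBEBEEEBEEEBE

This is a Fibonacci-style word recurrence s(k) = s(k−1)·s(k−2): e.g. BE·EE = BEEE.
The next term joins BEEEBEBEEEBEEEBEBEEEBEBEEE and BEEEBEBEEEBEEEBE.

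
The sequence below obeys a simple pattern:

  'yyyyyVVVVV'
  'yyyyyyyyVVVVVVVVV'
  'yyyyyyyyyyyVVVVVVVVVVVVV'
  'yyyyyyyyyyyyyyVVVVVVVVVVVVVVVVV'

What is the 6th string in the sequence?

yyyyyyyyyyyyyyyyyyyyVVVVVVVVVVVVVVVVVVVVVVVVV

Each string has the form y^{3n+2} V^{4n+1} (n = 1, 2, …).
For term 6, n = 6, so the run lengths are 20, 25.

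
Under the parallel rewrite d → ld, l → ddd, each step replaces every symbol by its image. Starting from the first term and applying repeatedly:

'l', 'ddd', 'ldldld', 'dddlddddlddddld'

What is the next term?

Rewriting the 15 symbols of dddlddddlddddld one by one yields ld ld ld ddd ld ld ld ld ddd ld ld ld ld ddd ld; concatenated:

ldldlddddldldldlddddldldldlddddld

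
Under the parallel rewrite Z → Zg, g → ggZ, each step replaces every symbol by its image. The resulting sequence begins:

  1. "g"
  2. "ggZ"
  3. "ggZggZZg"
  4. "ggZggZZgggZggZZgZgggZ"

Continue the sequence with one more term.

ggZggZZgggZggZZgZgggZggZggZZgggZggZZgZgggZZgggZggZggZZg

Replace each of the 21 characters of ggZggZZgggZggZZgZgggZ in place — ggZ ggZ Zg ggZ ggZ Zg Zg ggZ ggZ ggZ Zg ggZ ggZ Zg Zg ggZ Zg ggZ ggZ ggZ Zg — and concatenate.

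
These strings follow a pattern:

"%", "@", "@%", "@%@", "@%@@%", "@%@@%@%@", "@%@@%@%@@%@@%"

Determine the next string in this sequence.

From term 3 onward, concatenate the last term with the second-to-last: @·% = @%, @%·@ = @%@, …
The next term joins @%@@%@%@@%@@% and @%@@%@%@.

@%@@%@%@@%@@%@%@@%@%@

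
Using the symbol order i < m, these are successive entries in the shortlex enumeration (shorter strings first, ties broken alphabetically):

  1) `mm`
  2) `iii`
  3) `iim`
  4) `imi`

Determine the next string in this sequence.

imm

The successor of imi increments the rightmost position that isn't already m and resets every position after it to i.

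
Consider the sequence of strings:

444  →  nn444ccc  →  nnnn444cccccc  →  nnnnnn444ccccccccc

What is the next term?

Each term wraps the previous one in nn on the left and ccc on the right.
One more step from nnnnnn444ccccccccc gives the answer.

nnnnnnnn444cccccccccccc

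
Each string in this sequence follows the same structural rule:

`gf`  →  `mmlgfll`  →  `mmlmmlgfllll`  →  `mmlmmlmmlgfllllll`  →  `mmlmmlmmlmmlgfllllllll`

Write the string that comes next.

mmlmmlmmlmmlmmlgfllllllllll

Each term wraps the previous one in mml on the left and ll on the right.
One more step from mmlmmlmmlmmlgfllllllll gives the answer.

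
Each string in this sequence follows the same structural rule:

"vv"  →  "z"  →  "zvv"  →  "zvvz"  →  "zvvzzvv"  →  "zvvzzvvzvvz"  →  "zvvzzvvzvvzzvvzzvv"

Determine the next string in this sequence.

zvvzzvvzvvzzvvzzvvzvvzzvvzvvz

This is a Fibonacci-style word recurrence s(k) = s(k−1)·s(k−2): e.g. z·vv = zvv.
The next term joins zvvzzvvzvvzzvvzzvv and zvvzzvvzvvz.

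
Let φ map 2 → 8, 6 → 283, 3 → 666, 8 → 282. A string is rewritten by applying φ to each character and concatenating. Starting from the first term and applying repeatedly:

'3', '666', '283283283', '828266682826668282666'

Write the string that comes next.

φ(828266682826668282666) expands symbol-by-symbol to 282 8 282 8 283 283 283 282 8 282 8 283 283 283 282 8 282 8 283 283 283; joining the 21 pieces gives the next term.

282828282832832832828282828328328328282828283283283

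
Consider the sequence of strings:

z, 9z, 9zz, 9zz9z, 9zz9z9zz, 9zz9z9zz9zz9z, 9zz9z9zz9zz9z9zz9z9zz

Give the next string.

From term 3 onward, concatenate the last term with the second-to-last: 9z·z = 9zz, 9zz·9z = 9zz9z, …
Continuing: 9zz9z9zz9zz9z9zz9z9zz · 9zz9z9zz9zz9z gives term 8.

9zz9z9zz9zz9z9zz9z9zz9zz9z9zz9zz9z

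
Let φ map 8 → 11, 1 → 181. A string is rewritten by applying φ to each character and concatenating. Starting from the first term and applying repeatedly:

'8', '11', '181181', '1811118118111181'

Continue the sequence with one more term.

Replace each of the 16 characters of 1811118118111181 in place — 181 11 181 181 181 181 11 181 181 11 181 181 181 181 11 181 — and concatenate.

18111181181181181111811811118118118118111181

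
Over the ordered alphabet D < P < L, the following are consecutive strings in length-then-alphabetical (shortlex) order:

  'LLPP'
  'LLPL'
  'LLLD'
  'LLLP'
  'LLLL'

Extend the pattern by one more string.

LLLL is the last string of length 4, so the next is the first of length 5: D repeated 5 times.

DDDDD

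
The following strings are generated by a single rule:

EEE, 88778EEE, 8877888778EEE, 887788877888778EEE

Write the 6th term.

8877888778887788877888778EEE

Each term is the previous one with 88778 prepended.
From 887788877888778EEE, 2 further steps: 887788877888778EEE → 88778887788877888778EEE → (answer).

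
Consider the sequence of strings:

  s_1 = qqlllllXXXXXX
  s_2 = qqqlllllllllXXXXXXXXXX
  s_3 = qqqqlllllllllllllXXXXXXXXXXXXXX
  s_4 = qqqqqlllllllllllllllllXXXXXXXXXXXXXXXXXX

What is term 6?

Reading off run lengths: q runs 2, 3, 4, 5; l runs 5, 9, 13, 17; X runs 6, 10, 14, 18 — each is linear in n (n = 1, 2, …).
For term 6, n = 6, so the run lengths are 7, 25, 26.

qqqqqqqlllllllllllllllllllllllllXXXXXXXXXXXXXXXXXXXXXXXXXX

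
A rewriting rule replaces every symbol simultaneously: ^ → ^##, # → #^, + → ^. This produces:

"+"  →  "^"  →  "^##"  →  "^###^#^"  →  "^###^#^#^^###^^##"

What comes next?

^###^#^#^^###^^###^^##^###^#^#^^##^###^#^

Replace each of the 17 characters of ^###^#^#^^###^^## in place — ^## #^ #^ #^ ^## #^ ^## #^ ^## ^## #^ #^ #^ ^## ^## #^ #^ — and concatenate.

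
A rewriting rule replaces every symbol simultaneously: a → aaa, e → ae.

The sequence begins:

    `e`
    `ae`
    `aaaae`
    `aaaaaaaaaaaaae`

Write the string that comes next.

Rewriting the 14 symbols of aaaaaaaaaaaaae one by one yields aaa aaa aaa aaa aaa aaa aaa aaa aaa aaa aaa aaa aaa ae; concatenated:

aaaaaaaaaaaaaaaaaaaaaaaaaaaaaaaaaaaaaaaae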